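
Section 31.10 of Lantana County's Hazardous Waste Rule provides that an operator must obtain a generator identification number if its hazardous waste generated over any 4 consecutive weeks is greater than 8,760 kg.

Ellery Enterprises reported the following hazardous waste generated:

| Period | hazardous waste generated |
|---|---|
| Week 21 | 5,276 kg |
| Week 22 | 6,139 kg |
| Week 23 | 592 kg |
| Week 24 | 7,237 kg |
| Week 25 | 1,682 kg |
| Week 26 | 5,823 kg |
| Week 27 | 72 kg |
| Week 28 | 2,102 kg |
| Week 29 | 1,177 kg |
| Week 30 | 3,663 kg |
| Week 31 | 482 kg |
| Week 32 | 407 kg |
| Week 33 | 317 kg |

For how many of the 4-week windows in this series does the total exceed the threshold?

Week 21–Week 24: 5,276 kg + 6,139 kg + 592 kg + 7,237 kg = 19,244 kg (over)
Week 22–Week 25: 6,139 kg + 592 kg + 7,237 kg + 1,682 kg = 15,650 kg (over)
Week 23–Week 26: 592 kg + 7,237 kg + 1,682 kg + 5,823 kg = 15,334 kg (over)
Week 24–Week 27: 7,237 kg + 1,682 kg + 5,823 kg + 72 kg = 14,814 kg (over)
Week 25–Week 28: 1,682 kg + 5,823 kg + 72 kg + 2,102 kg = 9,679 kg (over)
Week 26–Week 29: 5,823 kg + 72 kg + 2,102 kg + 1,177 kg = 9,174 kg (over)
Week 27–Week 30: 72 kg + 2,102 kg + 1,177 kg + 3,663 kg = 7,014 kg (under)
Week 28–Week 31: 2,102 kg + 1,177 kg + 3,663 kg + 482 kg = 7,424 kg (under)
Week 29–Week 32: 1,177 kg + 3,663 kg + 482 kg + 407 kg = 5,729 kg (under)
Week 30–Week 33: 3,663 kg + 482 kg + 407 kg + 317 kg = 4,869 kg (under)
6 windows exceed the threshold.

6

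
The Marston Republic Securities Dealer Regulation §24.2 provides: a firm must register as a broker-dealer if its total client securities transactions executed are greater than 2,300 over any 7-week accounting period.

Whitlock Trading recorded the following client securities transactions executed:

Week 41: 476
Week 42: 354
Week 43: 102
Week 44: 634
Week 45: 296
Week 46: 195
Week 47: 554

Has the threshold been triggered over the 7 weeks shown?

Total client securities transactions executed: 476 + 354 + 102 + 634 + 296 + 195 + 554 = 2,611.
2,611 > 2,300, so the threshold is exceeded.

Yes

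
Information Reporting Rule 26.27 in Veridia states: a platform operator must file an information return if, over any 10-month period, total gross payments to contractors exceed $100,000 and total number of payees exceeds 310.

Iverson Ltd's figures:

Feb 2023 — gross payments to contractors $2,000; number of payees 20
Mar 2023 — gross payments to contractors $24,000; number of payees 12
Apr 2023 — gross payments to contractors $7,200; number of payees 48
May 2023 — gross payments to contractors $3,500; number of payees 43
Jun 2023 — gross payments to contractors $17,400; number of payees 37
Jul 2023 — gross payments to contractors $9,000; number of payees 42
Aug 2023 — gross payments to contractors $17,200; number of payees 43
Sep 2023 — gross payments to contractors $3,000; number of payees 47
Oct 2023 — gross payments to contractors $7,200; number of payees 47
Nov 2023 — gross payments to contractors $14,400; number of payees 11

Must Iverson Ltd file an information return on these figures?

Yes

Total gross payments to contractors: $2,000 + $24,000 + $7,200 + $3,500 + $17,400 + $9,000 + $17,200 + $3,000 + $7,200 + $14,400 = $104,900 (> $100,000).
Total number of payees: 20 + 12 + 48 + 43 + 37 + 42 + 43 + 47 + 47 + 11 = 350 (> 310).
The test is 'and': both thresholds are exceeded.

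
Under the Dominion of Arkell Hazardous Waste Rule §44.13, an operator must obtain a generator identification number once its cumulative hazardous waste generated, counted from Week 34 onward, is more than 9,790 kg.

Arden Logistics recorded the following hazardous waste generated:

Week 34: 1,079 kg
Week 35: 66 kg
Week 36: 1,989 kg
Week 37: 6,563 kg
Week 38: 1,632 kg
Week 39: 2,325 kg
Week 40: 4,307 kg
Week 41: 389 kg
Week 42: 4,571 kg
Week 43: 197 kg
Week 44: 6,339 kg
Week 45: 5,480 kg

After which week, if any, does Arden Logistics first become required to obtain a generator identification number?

Week 38

Through Week 34: 1,079 kg
Through Week 35: 1,145 kg
Through Week 36: 3,134 kg
Through Week 37: 9,697 kg
Through Week 38: 11,329 kg ← exceeds threshold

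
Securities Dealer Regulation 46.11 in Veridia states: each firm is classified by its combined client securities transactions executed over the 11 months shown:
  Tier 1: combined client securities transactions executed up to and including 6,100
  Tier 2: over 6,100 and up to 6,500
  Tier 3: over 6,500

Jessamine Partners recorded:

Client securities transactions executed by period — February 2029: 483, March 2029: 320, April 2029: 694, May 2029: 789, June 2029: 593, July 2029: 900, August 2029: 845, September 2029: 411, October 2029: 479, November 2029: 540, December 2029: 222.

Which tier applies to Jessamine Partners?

Tier 2

Combined client securities transactions executed: 483 + 320 + 694 + 789 + 593 + 900 + 845 + 411 + 479 + 540 + 222 = 6,276.
6,100 < 6,276 ≤ 6,500, so Tier 2 applies.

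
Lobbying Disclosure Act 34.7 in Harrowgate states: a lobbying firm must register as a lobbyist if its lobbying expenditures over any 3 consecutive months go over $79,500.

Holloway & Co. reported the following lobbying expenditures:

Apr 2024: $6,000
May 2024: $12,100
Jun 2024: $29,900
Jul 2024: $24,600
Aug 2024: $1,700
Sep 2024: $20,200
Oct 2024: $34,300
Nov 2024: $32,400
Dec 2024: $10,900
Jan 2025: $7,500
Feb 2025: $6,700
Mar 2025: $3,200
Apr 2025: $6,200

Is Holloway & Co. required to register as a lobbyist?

Yes

Apr 2024–Jun 2024: $6,000 + $12,100 + $29,900 = $48,000 (under)
May 2024–Jul 2024: $12,100 + $29,900 + $24,600 = $66,600 (under)
Jun 2024–Aug 2024: $29,900 + $24,600 + $1,700 = $56,200 (under)
Jul 2024–Sep 2024: $24,600 + $1,700 + $20,200 = $46,500 (under)
Aug 2024–Oct 2024: $1,700 + $20,200 + $34,300 = $56,200 (under)
Sep 2024–Nov 2024: $20,200 + $34,300 + $32,400 = $86,900 (over)
Oct 2024–Dec 2024: $34,300 + $32,400 + $10,900 = $77,600 (under)
Nov 2024–Jan 2025: $32,400 + $10,900 + $7,500 = $50,800 (under)
Dec 2024–Feb 2025: $10,900 + $7,500 + $6,700 = $25,100 (under)
Jan 2025–Mar 2025: $7,500 + $6,700 + $3,200 = $17,400 (under)
Feb 2025–Apr 2025: $6,700 + $3,200 + $6,200 = $16,100 (under)
At least one window exceeds $79,500.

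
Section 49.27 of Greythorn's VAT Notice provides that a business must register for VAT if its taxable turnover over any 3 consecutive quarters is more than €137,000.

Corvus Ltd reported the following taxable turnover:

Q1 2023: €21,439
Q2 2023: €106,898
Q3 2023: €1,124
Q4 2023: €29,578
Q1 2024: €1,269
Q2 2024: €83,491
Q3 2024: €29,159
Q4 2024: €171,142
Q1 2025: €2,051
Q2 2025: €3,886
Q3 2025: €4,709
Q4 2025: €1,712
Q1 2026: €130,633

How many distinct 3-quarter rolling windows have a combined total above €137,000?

Q1 2023–Q3 2023: €21,439 + €106,898 + €1,124 = €129,461 (under)
Q2 2023–Q4 2023: €106,898 + €1,124 + €29,578 = €137,600 (over)
Q3 2023–Q1 2024: €1,124 + €29,578 + €1,269 = €31,971 (under)
Q4 2023–Q2 2024: €29,578 + €1,269 + €83,491 = €114,338 (under)
Q1 2024–Q3 2024: €1,269 + €83,491 + €29,159 = €113,919 (under)
Q2 2024–Q4 2024: €83,491 + €29,159 + €171,142 = €283,792 (over)
Q3 2024–Q1 2025: €29,159 + €171,142 + €2,051 = €202,352 (over)
Q4 2024–Q2 2025: €171,142 + €2,051 + €3,886 = €177,079 (over)
Q1 2025–Q3 2025: €2,051 + €3,886 + €4,709 = €10,646 (under)
Q2 2025–Q4 2025: €3,886 + €4,709 + €1,712 = €10,307 (under)
Q3 2025–Q1 2026: €4,709 + €1,712 + €130,633 = €137,054 (over)
5 windows exceed the threshold.

5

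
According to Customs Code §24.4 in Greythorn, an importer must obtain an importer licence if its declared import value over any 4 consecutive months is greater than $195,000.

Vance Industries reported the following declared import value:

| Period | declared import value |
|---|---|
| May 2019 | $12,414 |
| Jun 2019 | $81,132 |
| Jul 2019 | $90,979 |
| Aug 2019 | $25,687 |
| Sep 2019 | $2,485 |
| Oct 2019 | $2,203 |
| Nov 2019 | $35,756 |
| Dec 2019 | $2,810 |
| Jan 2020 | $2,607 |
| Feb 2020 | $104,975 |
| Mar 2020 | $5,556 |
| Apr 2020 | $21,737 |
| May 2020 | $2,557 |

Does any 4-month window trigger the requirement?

May 2019–Aug 2019: $12,414 + $81,132 + $90,979 + $25,687 = $210,212 (over)
Jun 2019–Sep 2019: $81,132 + $90,979 + $25,687 + $2,485 = $200,283 (over)
Jul 2019–Oct 2019: $90,979 + $25,687 + $2,485 + $2,203 = $121,354 (under)
Aug 2019–Nov 2019: $25,687 + $2,485 + $2,203 + $35,756 = $66,131 (under)
Sep 2019–Dec 2019: $2,485 + $2,203 + $35,756 + $2,810 = $43,254 (under)
Oct 2019–Jan 2020: $2,203 + $35,756 + $2,810 + $2,607 = $43,376 (under)
Nov 2019–Feb 2020: $35,756 + $2,810 + $2,607 + $104,975 = $146,148 (under)
Dec 2019–Mar 2020: $2,810 + $2,607 + $104,975 + $5,556 = $115,948 (under)
Jan 2020–Apr 2020: $2,607 + $104,975 + $5,556 + $21,737 = $134,875 (under)
Feb 2020–May 2020: $104,975 + $5,556 + $21,737 + $2,557 = $134,825 (under)
At least one window exceeds $195,000.

Yes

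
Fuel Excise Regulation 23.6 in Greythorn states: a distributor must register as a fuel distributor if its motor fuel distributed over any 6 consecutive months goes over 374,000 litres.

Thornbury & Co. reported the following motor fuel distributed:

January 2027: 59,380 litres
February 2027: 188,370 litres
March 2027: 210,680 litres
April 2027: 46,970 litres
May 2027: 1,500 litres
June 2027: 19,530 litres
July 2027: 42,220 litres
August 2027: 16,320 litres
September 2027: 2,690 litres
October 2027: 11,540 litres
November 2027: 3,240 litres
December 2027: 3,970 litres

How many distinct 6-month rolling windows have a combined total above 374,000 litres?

2

January 2027–June 2027: 59,380 litres + 188,370 litres + 210,680 litres + 46,970 litres + 1,500 litres + 19,530 litres = 526,430 litres (over)
February 2027–July 2027: 188,370 litres + 210,680 litres + 46,970 litres + 1,500 litres + 19,530 litres + 42,220 litres = 509,270 litres (over)
March 2027–August 2027: 210,680 litres + 46,970 litres + 1,500 litres + 19,530 litres + 42,220 litres + 16,320 litres = 337,220 litres (under)
April 2027–September 2027: 46,970 litres + 1,500 litres + 19,530 litres + 42,220 litres + 16,320 litres + 2,690 litres = 129,230 litres (under)
May 2027–October 2027: 1,500 litres + 19,530 litres + 42,220 litres + 16,320 litres + 2,690 litres + 11,540 litres = 93,800 litres (under)
June 2027–November 2027: 19,530 litres + 42,220 litres + 16,320 litres + 2,690 litres + 11,540 litres + 3,240 litres = 95,540 litres (under)
July 2027–December 2027: 42,220 litres + 16,320 litres + 2,690 litres + 11,540 litres + 3,240 litres + 3,970 litres = 79,980 litres (under)
2 windows exceed the threshold.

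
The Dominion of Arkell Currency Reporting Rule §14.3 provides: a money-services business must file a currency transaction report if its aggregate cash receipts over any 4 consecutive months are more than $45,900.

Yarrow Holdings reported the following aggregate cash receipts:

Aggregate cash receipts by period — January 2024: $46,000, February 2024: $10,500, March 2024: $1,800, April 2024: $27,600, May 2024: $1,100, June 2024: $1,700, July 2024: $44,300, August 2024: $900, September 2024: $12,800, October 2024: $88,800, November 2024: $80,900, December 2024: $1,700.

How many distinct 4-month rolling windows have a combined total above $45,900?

7

January 2024–April 2024: $46,000 + $10,500 + $1,800 + $27,600 = $85,900 (over)
February 2024–May 2024: $10,500 + $1,800 + $27,600 + $1,100 = $41,000 (under)
March 2024–June 2024: $1,800 + $27,600 + $1,100 + $1,700 = $32,200 (under)
April 2024–July 2024: $27,600 + $1,100 + $1,700 + $44,300 = $74,700 (over)
May 2024–August 2024: $1,100 + $1,700 + $44,300 + $900 = $48,000 (over)
June 2024–September 2024: $1,700 + $44,300 + $900 + $12,800 = $59,700 (over)
July 2024–October 2024: $44,300 + $900 + $12,800 + $88,800 = $146,800 (over)
August 2024–November 2024: $900 + $12,800 + $88,800 + $80,900 = $183,400 (over)
September 2024–December 2024: $12,800 + $88,800 + $80,900 + $1,700 = $184,200 (over)
7 windows exceed the threshold.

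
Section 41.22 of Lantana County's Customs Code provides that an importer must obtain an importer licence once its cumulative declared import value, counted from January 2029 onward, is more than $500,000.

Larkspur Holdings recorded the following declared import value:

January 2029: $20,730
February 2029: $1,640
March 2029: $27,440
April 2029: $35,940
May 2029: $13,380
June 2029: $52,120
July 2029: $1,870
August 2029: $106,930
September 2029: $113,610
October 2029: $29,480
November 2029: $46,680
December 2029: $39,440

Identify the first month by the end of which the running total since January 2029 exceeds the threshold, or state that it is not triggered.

Not triggered

Through January 2029: $20,730
Through February 2029: $22,370
Through March 2029: $49,810
Through April 2029: $85,750
Through May 2029: $99,130
Through June 2029: $151,250
Through July 2029: $153,120
Through August 2029: $260,050
Through September 2029: $373,660
Through October 2029: $403,140
Through November 2029: $449,820
Through December 2029: $489,260
Final cumulative total $489,260 ≤ $500,000; the threshold is never exceeded.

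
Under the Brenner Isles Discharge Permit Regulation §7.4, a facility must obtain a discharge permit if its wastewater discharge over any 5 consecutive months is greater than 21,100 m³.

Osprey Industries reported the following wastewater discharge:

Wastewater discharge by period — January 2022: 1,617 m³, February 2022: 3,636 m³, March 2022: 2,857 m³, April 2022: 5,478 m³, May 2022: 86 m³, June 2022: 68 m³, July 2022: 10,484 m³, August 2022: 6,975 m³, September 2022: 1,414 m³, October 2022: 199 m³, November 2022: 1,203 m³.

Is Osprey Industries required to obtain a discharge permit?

Yes

January 2022–May 2022: 1,617 m³ + 3,636 m³ + 2,857 m³ + 5,478 m³ + 86 m³ = 13,674 m³ (under)
February 2022–June 2022: 3,636 m³ + 2,857 m³ + 5,478 m³ + 86 m³ + 68 m³ = 12,125 m³ (under)
March 2022–July 2022: 2,857 m³ + 5,478 m³ + 86 m³ + 68 m³ + 10,484 m³ = 18,973 m³ (under)
April 2022–August 2022: 5,478 m³ + 86 m³ + 68 m³ + 10,484 m³ + 6,975 m³ = 23,091 m³ (over)
May 2022–September 2022: 86 m³ + 68 m³ + 10,484 m³ + 6,975 m³ + 1,414 m³ = 19,027 m³ (under)
June 2022–October 2022: 68 m³ + 10,484 m³ + 6,975 m³ + 1,414 m³ + 199 m³ = 19,140 m³ (under)
July 2022–November 2022: 10,484 m³ + 6,975 m³ + 1,414 m³ + 199 m³ + 1,203 m³ = 20,275 m³ (under)
At least one window exceeds 21,100 m³.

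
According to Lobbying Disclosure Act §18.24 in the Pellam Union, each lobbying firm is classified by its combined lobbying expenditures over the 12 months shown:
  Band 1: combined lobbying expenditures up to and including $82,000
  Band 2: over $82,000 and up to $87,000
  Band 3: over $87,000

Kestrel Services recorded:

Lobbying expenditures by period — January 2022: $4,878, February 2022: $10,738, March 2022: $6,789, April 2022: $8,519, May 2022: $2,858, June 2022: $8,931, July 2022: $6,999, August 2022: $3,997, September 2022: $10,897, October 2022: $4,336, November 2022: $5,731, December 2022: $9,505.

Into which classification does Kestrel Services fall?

Band 2

Combined lobbying expenditures: $4,878 + $10,738 + $6,789 + $8,519 + $2,858 + $8,931 + $6,999 + $3,997 + $10,897 + $4,336 + $5,731 + $9,505 = $84,178.
$82,000 < $84,178 ≤ $87,000, so Band 2 applies.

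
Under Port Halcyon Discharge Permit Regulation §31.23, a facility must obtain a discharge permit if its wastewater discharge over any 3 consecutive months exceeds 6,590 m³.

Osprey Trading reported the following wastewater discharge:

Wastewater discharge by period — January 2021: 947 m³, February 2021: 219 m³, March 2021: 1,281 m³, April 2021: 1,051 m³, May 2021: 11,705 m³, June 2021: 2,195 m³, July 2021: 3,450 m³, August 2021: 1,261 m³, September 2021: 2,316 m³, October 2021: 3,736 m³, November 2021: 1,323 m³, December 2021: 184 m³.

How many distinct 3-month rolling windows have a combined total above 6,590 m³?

January 2021–March 2021: 947 m³ + 219 m³ + 1,281 m³ = 2,447 m³ (under)
February 2021–April 2021: 219 m³ + 1,281 m³ + 1,051 m³ = 2,551 m³ (under)
March 2021–May 2021: 1,281 m³ + 1,051 m³ + 11,705 m³ = 14,037 m³ (over)
April 2021–June 2021: 1,051 m³ + 11,705 m³ + 2,195 m³ = 14,951 m³ (over)
May 2021–July 2021: 11,705 m³ + 2,195 m³ + 3,450 m³ = 17,350 m³ (over)
June 2021–August 2021: 2,195 m³ + 3,450 m³ + 1,261 m³ = 6,906 m³ (over)
July 2021–September 2021: 3,450 m³ + 1,261 m³ + 2,316 m³ = 7,027 m³ (over)
August 2021–October 2021: 1,261 m³ + 2,316 m³ + 3,736 m³ = 7,313 m³ (over)
September 2021–November 2021: 2,316 m³ + 3,736 m³ + 1,323 m³ = 7,375 m³ (over)
October 2021–December 2021: 3,736 m³ + 1,323 m³ + 184 m³ = 5,243 m³ (under)
7 windows exceed the threshold.

7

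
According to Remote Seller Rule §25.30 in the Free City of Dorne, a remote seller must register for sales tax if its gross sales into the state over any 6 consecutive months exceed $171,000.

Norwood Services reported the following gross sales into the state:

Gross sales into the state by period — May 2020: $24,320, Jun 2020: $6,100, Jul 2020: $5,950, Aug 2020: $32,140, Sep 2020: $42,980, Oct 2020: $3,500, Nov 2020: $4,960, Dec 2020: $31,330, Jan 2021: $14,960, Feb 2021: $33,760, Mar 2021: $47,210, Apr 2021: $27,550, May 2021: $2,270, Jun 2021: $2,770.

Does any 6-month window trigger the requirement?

May 2020–Oct 2020: $24,320 + $6,100 + $5,950 + $32,140 + $42,980 + $3,500 = $114,990 (under)
Jun 2020–Nov 2020: $6,100 + $5,950 + $32,140 + $42,980 + $3,500 + $4,960 = $95,630 (under)
Jul 2020–Dec 2020: $5,950 + $32,140 + $42,980 + $3,500 + $4,960 + $31,330 = $120,860 (under)
Aug 2020–Jan 2021: $32,140 + $42,980 + $3,500 + $4,960 + $31,330 + $14,960 = $129,870 (under)
Sep 2020–Feb 2021: $42,980 + $3,500 + $4,960 + $31,330 + $14,960 + $33,760 = $131,490 (under)
Oct 2020–Mar 2021: $3,500 + $4,960 + $31,330 + $14,960 + $33,760 + $47,210 = $135,720 (under)
Nov 2020–Apr 2021: $4,960 + $31,330 + $14,960 + $33,760 + $47,210 + $27,550 = $159,770 (under)
Dec 2020–May 2021: $31,330 + $14,960 + $33,760 + $47,210 + $27,550 + $2,270 = $157,080 (under)
Jan 2021–Jun 2021: $14,960 + $33,760 + $47,210 + $27,550 + $2,270 + $2,770 = $128,520 (under)
No window exceeds $171,000.

No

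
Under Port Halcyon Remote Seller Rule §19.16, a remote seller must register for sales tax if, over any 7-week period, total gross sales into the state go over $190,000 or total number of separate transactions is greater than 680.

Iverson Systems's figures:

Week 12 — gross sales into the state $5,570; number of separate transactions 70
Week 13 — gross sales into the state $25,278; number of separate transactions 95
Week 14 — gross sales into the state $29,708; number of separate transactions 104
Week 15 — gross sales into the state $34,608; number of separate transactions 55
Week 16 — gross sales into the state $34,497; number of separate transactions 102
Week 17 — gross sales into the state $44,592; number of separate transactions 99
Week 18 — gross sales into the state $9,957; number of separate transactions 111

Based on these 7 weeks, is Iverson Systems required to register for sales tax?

No

Total gross sales into the state: $5,570 + $25,278 + $29,708 + $34,608 + $34,497 + $44,592 + $9,957 = $184,210 (≤ $190,000).
Total number of separate transactions: 70 + 95 + 104 + 55 + 102 + 99 + 111 = 636 (≤ 680).
The test is 'or': neither threshold is exceeded.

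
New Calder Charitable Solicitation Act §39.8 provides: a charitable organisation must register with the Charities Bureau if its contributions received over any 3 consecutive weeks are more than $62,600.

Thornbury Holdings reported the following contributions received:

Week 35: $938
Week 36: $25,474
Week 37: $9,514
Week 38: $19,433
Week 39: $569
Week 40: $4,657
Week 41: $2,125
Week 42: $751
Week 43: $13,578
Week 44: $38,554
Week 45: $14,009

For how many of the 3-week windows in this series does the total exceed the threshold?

1

Week 35–Week 37: $938 + $25,474 + $9,514 = $35,926 (under)
Week 36–Week 38: $25,474 + $9,514 + $19,433 = $54,421 (under)
Week 37–Week 39: $9,514 + $19,433 + $569 = $29,516 (under)
Week 38–Week 40: $19,433 + $569 + $4,657 = $24,659 (under)
Week 39–Week 41: $569 + $4,657 + $2,125 = $7,351 (under)
Week 40–Week 42: $4,657 + $2,125 + $751 = $7,533 (under)
Week 41–Week 43: $2,125 + $751 + $13,578 = $16,454 (under)
Week 42–Week 44: $751 + $13,578 + $38,554 = $52,883 (under)
Week 43–Week 45: $13,578 + $38,554 + $14,009 = $66,141 (over)
1 window exceeds the threshold.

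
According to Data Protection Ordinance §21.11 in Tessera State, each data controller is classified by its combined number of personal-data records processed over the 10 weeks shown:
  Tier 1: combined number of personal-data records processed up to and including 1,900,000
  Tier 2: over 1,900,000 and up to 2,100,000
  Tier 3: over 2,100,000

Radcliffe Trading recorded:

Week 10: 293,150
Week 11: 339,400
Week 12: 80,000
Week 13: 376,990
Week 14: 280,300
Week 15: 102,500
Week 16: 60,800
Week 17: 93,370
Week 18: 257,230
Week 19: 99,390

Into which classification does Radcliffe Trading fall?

Tier 2

Combined number of personal-data records processed: 293,150 + 339,400 + 80,000 + 376,990 + 280,300 + 102,500 + 60,800 + 93,370 + 257,230 + 99,390 = 1,983,130.
1,900,000 < 1,983,130 ≤ 2,100,000, so Tier 2 applies.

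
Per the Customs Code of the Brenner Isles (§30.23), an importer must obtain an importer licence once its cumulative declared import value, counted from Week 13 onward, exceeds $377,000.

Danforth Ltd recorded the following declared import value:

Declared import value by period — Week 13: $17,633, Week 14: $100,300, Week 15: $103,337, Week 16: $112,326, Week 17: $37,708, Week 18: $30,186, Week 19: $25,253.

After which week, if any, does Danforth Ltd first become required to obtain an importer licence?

Through Week 13: $17,633
Through Week 14: $117,933
Through Week 15: $221,270
Through Week 16: $333,596
Through Week 17: $371,304
Through Week 18: $401,490 ← exceeds threshold

Week 18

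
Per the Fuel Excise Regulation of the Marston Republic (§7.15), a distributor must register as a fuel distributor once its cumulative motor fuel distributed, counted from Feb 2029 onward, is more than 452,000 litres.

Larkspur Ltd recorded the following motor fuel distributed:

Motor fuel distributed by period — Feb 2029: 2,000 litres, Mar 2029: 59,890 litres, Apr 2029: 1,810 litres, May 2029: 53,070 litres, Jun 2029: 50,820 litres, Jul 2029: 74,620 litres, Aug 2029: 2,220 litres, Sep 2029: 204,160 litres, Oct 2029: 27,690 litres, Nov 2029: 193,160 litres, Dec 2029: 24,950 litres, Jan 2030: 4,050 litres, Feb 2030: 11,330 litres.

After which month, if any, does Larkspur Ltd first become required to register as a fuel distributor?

Through Feb 2029: 2,000 litres
Through Mar 2029: 61,890 litres
Through Apr 2029: 63,700 litres
Through May 2029: 116,770 litres
Through Jun 2029: 167,590 litres
Through Jul 2029: 242,210 litres
Through Aug 2029: 244,430 litres
Through Sep 2029: 448,590 litres
Through Oct 2029: 476,280 litres ← exceeds threshold

Oct 2029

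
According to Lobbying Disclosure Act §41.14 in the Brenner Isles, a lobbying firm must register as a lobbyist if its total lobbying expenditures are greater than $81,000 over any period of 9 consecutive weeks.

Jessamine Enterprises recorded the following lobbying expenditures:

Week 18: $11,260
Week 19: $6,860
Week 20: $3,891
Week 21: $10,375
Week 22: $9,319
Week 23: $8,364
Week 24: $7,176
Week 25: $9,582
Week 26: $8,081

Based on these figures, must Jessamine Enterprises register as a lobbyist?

No

Total lobbying expenditures: $11,260 + $6,860 + $3,891 + $10,375 + $9,319 + $8,364 + $7,176 + $9,582 + $8,081 = $74,908.
$74,908 ≤ $81,000, so the threshold is not exceeded.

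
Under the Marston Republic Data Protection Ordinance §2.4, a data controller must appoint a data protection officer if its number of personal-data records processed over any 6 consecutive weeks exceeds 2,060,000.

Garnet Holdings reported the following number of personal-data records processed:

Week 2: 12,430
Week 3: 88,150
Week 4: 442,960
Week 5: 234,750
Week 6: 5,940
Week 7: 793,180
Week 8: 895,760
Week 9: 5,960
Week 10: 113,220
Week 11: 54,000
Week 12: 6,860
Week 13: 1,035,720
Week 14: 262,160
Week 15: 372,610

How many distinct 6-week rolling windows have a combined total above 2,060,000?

3

Week 2–Week 7: 12,430 + 88,150 + 442,960 + 234,750 + 5,940 + 793,180 = 1,577,410 (under)
Week 3–Week 8: 88,150 + 442,960 + 234,750 + 5,940 + 793,180 + 895,760 = 2,460,740 (over)
Week 4–Week 9: 442,960 + 234,750 + 5,940 + 793,180 + 895,760 + 5,960 = 2,378,550 (over)
Week 5–Week 10: 234,750 + 5,940 + 793,180 + 895,760 + 5,960 + 113,220 = 2,048,810 (under)
Week 6–Week 11: 5,940 + 793,180 + 895,760 + 5,960 + 113,220 + 54,000 = 1,868,060 (under)
Week 7–Week 12: 793,180 + 895,760 + 5,960 + 113,220 + 54,000 + 6,860 = 1,868,980 (under)
Week 8–Week 13: 895,760 + 5,960 + 113,220 + 54,000 + 6,860 + 1,035,720 = 2,111,520 (over)
Week 9–Week 14: 5,960 + 113,220 + 54,000 + 6,860 + 1,035,720 + 262,160 = 1,477,920 (under)
Week 10–Week 15: 113,220 + 54,000 + 6,860 + 1,035,720 + 262,160 + 372,610 = 1,844,570 (under)
3 windows exceed the threshold.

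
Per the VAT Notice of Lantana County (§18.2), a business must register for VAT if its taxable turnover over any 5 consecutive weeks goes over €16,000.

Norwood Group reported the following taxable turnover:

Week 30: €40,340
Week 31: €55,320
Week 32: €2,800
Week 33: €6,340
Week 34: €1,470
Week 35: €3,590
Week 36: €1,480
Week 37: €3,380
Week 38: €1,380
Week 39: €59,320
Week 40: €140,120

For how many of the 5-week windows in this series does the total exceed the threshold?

Week 30–Week 34: €40,340 + €55,320 + €2,800 + €6,340 + €1,470 = €106,270 (over)
Week 31–Week 35: €55,320 + €2,800 + €6,340 + €1,470 + €3,590 = €69,520 (over)
Week 32–Week 36: €2,800 + €6,340 + €1,470 + €3,590 + €1,480 = €15,680 (under)
Week 33–Week 37: €6,340 + €1,470 + €3,590 + €1,480 + €3,380 = €16,260 (over)
Week 34–Week 38: €1,470 + €3,590 + €1,480 + €3,380 + €1,380 = €11,300 (under)
Week 35–Week 39: €3,590 + €1,480 + €3,380 + €1,380 + €59,320 = €69,150 (over)
Week 36–Week 40: €1,480 + €3,380 + €1,380 + €59,320 + €140,120 = €205,680 (over)
5 windows exceed the threshold.

5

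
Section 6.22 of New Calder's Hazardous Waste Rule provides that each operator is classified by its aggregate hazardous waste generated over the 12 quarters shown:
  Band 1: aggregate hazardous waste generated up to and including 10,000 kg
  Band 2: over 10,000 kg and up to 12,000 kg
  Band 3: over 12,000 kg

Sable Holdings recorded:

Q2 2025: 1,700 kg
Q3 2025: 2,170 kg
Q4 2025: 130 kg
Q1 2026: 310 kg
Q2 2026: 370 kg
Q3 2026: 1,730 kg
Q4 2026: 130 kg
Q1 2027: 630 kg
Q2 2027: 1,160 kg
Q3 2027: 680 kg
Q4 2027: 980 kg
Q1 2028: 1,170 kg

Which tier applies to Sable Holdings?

Aggregate hazardous waste generated: 1,700 kg + 2,170 kg + 130 kg + 310 kg + 370 kg + 1,730 kg + 130 kg + 630 kg + 1,160 kg + 680 kg + 980 kg + 1,170 kg = 11,160 kg.
10,000 kg < 11,160 kg ≤ 12,000 kg, so Band 2 applies.

Band 2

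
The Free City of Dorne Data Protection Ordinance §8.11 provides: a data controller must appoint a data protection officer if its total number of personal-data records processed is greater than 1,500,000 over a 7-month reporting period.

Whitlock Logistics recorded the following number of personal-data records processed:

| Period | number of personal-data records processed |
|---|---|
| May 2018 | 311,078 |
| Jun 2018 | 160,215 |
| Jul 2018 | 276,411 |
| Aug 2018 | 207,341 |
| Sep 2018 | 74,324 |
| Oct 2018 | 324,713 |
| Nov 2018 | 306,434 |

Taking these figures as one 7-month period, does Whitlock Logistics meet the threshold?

Total number of personal-data records processed: 311,078 + 160,215 + 276,411 + 207,341 + 74,324 + 324,713 + 306,434 = 1,660,516.
1,660,516 > 1,500,000, so the threshold is exceeded.

Yes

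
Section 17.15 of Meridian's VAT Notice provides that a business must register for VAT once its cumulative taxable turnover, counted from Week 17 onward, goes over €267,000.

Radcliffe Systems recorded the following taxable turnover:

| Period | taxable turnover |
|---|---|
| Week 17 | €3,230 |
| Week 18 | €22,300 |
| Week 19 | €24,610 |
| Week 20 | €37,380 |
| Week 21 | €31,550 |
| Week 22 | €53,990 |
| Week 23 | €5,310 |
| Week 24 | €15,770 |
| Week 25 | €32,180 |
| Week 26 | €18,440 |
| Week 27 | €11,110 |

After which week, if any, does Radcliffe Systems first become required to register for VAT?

Not triggered

Through Week 17: €3,230
Through Week 18: €25,530
Through Week 19: €50,140
Through Week 20: €87,520
Through Week 21: €119,070
Through Week 22: €173,060
Through Week 23: €178,370
Through Week 24: €194,140
Through Week 25: €226,320
Through Week 26: €244,760
Through Week 27: €255,870
Final cumulative total €255,870 ≤ €267,000; the threshold is never exceeded.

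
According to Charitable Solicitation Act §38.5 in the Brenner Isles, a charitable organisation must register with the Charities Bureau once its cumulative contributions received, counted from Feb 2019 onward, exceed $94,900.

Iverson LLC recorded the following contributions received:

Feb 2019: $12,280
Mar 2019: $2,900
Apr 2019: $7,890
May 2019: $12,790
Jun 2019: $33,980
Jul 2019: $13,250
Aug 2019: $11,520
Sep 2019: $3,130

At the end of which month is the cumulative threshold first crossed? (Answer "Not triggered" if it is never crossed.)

Sep 2019

Through Feb 2019: $12,280
Through Mar 2019: $15,180
Through Apr 2019: $23,070
Through May 2019: $35,860
Through Jun 2019: $69,840
Through Jul 2019: $83,090
Through Aug 2019: $94,610
Through Sep 2019: $97,740 ← exceeds threshold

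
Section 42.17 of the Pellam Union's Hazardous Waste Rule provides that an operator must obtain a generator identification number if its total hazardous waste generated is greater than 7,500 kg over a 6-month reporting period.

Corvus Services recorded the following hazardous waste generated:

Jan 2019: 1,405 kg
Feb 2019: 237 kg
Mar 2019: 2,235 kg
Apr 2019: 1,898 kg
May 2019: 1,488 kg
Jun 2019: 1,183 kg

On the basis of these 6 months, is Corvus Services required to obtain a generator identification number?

Total hazardous waste generated: 1,405 kg + 237 kg + 2,235 kg + 1,898 kg + 1,488 kg + 1,183 kg = 8,446 kg.
8,446 kg > 7,500 kg, so the threshold is exceeded.

Yes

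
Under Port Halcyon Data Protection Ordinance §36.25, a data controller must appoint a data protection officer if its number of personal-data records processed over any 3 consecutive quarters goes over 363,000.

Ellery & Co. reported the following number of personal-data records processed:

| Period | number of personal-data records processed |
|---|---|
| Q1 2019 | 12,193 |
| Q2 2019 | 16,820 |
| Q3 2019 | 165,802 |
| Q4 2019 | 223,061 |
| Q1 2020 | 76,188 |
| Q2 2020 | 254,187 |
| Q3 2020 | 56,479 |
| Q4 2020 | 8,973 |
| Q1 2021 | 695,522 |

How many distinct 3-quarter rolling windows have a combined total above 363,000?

5

Q1 2019–Q3 2019: 12,193 + 16,820 + 165,802 = 194,815 (under)
Q2 2019–Q4 2019: 16,820 + 165,802 + 223,061 = 405,683 (over)
Q3 2019–Q1 2020: 165,802 + 223,061 + 76,188 = 465,051 (over)
Q4 2019–Q2 2020: 223,061 + 76,188 + 254,187 = 553,436 (over)
Q1 2020–Q3 2020: 76,188 + 254,187 + 56,479 = 386,854 (over)
Q2 2020–Q4 2020: 254,187 + 56,479 + 8,973 = 319,639 (under)
Q3 2020–Q1 2021: 56,479 + 8,973 + 695,522 = 760,974 (over)
5 windows exceed the threshold.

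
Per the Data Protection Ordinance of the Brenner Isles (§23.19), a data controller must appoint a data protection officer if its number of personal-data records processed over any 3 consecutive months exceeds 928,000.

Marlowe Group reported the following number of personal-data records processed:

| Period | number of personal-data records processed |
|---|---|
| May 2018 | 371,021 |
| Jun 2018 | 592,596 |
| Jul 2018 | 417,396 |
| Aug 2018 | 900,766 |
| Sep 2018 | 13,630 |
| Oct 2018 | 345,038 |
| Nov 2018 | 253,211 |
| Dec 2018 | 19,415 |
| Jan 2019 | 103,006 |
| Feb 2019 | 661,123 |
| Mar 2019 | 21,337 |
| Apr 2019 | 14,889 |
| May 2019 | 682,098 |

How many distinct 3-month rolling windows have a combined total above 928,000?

4

May 2018–Jul 2018: 371,021 + 592,596 + 417,396 = 1,381,013 (over)
Jun 2018–Aug 2018: 592,596 + 417,396 + 900,766 = 1,910,758 (over)
Jul 2018–Sep 2018: 417,396 + 900,766 + 13,630 = 1,331,792 (over)
Aug 2018–Oct 2018: 900,766 + 13,630 + 345,038 = 1,259,434 (over)
Sep 2018–Nov 2018: 13,630 + 345,038 + 253,211 = 611,879 (under)
Oct 2018–Dec 2018: 345,038 + 253,211 + 19,415 = 617,664 (under)
Nov 2018–Jan 2019: 253,211 + 19,415 + 103,006 = 375,632 (under)
Dec 2018–Feb 2019: 19,415 + 103,006 + 661,123 = 783,544 (under)
Jan 2019–Mar 2019: 103,006 + 661,123 + 21,337 = 785,466 (under)
Feb 2019–Apr 2019: 661,123 + 21,337 + 14,889 = 697,349 (under)
Mar 2019–May 2019: 21,337 + 14,889 + 682,098 = 718,324 (under)
4 windows exceed the threshold.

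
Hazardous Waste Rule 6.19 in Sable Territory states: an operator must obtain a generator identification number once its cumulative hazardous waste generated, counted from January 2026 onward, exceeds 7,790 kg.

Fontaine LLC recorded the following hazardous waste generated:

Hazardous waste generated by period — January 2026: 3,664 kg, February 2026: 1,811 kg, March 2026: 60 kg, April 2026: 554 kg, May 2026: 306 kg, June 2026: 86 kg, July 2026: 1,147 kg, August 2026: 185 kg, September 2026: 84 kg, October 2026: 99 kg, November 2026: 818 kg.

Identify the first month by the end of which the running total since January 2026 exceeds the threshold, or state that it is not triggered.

August 2026

Through January 2026: 3,664 kg
Through February 2026: 5,475 kg
Through March 2026: 5,535 kg
Through April 2026: 6,089 kg
Through May 2026: 6,395 kg
Through June 2026: 6,481 kg
Through July 2026: 7,628 kg
Through August 2026: 7,813 kg ← exceeds threshold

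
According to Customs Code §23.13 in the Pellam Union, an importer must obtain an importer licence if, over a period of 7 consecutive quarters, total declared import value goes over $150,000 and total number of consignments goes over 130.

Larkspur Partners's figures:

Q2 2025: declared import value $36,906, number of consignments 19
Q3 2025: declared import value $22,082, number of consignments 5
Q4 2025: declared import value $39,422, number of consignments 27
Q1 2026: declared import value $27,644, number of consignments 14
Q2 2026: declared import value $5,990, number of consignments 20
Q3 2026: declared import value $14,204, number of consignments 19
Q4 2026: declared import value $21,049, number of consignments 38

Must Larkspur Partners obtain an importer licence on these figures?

Total declared import value: $36,906 + $22,082 + $39,422 + $27,644 + $5,990 + $14,204 + $21,049 = $167,297 (> $150,000).
Total number of consignments: 19 + 5 + 27 + 14 + 20 + 19 + 38 = 142 (> 130).
The test is 'and': both thresholds are exceeded.

Yes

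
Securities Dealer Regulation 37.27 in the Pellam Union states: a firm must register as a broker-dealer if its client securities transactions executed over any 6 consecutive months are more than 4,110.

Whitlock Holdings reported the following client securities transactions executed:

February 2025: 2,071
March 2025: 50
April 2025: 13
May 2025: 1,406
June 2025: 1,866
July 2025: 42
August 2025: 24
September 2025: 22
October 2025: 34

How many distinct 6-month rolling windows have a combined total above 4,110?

1

February 2025–July 2025: 2,071 + 50 + 13 + 1,406 + 1,866 + 42 = 5,448 (over)
March 2025–August 2025: 50 + 13 + 1,406 + 1,866 + 42 + 24 = 3,401 (under)
April 2025–September 2025: 13 + 1,406 + 1,866 + 42 + 24 + 22 = 3,373 (under)
May 2025–October 2025: 1,406 + 1,866 + 42 + 24 + 22 + 34 = 3,394 (under)
1 window exceeds the threshold.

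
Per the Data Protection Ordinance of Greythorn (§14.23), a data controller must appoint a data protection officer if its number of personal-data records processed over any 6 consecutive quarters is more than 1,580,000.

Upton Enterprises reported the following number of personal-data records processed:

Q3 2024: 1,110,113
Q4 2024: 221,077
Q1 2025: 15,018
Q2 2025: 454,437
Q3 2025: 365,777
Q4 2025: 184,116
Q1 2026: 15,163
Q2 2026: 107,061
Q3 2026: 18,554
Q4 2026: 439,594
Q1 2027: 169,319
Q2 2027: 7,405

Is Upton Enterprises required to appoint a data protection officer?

Yes

Q3 2024–Q4 2025: 1,110,113 + 221,077 + 15,018 + 454,437 + 365,777 + 184,116 = 2,350,538 (over)
Q4 2024–Q1 2026: 221,077 + 15,018 + 454,437 + 365,777 + 184,116 + 15,163 = 1,255,588 (under)
Q1 2025–Q2 2026: 15,018 + 454,437 + 365,777 + 184,116 + 15,163 + 107,061 = 1,141,572 (under)
Q2 2025–Q3 2026: 454,437 + 365,777 + 184,116 + 15,163 + 107,061 + 18,554 = 1,145,108 (under)
Q3 2025–Q4 2026: 365,777 + 184,116 + 15,163 + 107,061 + 18,554 + 439,594 = 1,130,265 (under)
Q4 2025–Q1 2027: 184,116 + 15,163 + 107,061 + 18,554 + 439,594 + 169,319 = 933,807 (under)
Q1 2026–Q2 2027: 15,163 + 107,061 + 18,554 + 439,594 + 169,319 + 7,405 = 757,096 (under)
At least one window exceeds 1,580,000.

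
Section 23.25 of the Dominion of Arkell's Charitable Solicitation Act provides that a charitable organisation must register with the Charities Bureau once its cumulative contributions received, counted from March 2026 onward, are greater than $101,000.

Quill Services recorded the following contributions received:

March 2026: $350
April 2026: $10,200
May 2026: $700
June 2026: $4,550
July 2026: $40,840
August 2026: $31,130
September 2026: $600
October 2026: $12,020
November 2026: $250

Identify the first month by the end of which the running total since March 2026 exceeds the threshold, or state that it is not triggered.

Through March 2026: $350
Through April 2026: $10,550
Through May 2026: $11,250
Through June 2026: $15,800
Through July 2026: $56,640
Through August 2026: $87,770
Through September 2026: $88,370
Through October 2026: $100,390
Through November 2026: $100,640
Final cumulative total $100,640 ≤ $101,000; the threshold is never exceeded.

Not triggered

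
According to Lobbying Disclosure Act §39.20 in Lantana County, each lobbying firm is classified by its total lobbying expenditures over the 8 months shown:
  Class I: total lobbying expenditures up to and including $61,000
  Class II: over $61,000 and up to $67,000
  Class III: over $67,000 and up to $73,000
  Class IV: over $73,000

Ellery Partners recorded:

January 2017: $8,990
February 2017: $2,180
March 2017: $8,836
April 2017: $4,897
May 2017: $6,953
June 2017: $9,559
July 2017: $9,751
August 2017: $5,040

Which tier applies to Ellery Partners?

Total lobbying expenditures: $8,990 + $2,180 + $8,836 + $4,897 + $6,953 + $9,559 + $9,751 + $5,040 = $56,206.
$56,206 ≤ $61,000, so Class I applies.

Class I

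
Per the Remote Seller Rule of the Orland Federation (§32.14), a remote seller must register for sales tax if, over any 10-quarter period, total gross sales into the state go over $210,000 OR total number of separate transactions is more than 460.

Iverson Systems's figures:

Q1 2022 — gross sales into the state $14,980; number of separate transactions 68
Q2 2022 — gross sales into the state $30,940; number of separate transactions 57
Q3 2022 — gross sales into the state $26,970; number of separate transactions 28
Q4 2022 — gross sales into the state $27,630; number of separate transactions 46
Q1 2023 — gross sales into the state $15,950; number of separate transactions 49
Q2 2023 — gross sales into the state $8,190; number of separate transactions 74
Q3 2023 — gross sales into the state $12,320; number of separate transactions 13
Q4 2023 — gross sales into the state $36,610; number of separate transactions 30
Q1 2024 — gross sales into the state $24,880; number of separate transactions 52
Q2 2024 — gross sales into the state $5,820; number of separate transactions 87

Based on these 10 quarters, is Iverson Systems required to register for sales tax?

Yes

Total gross sales into the state: $14,980 + $30,940 + $26,970 + $27,630 + $15,950 + $8,190 + $12,320 + $36,610 + $24,880 + $5,820 = $204,290 (≤ $210,000).
Total number of separate transactions: 68 + 57 + 28 + 46 + 49 + 74 + 13 + 30 + 52 + 87 = 504 (> 460).
The test is 'or': at least one threshold is exceeded.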